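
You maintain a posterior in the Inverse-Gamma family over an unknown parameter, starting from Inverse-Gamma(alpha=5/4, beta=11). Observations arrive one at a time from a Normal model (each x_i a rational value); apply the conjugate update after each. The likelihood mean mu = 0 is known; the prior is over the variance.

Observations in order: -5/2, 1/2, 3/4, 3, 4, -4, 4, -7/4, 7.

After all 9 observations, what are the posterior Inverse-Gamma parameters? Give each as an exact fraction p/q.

obs 1: x=-5/2 → posterior Inverse-Gamma(7/4, 113/8)
obs 2: x=1/2 → posterior Inverse-Gamma(9/4, 57/4)
obs 3: x=3/4 → posterior Inverse-Gamma(11/4, 465/32)
obs 4: x=3 → posterior Inverse-Gamma(13/4, 609/32)
obs 5: x=4 → posterior Inverse-Gamma(15/4, 865/32)
obs 6: x=-4 → posterior Inverse-Gamma(17/4, 1121/32)
obs 7: x=4 → posterior Inverse-Gamma(19/4, 1377/32)
obs 8: x=-7/4 → posterior Inverse-Gamma(21/4, 713/16)
obs 9: x=7 → posterior Inverse-Gamma(23/4, 1105/16)

alpha=23/4, beta=1105/16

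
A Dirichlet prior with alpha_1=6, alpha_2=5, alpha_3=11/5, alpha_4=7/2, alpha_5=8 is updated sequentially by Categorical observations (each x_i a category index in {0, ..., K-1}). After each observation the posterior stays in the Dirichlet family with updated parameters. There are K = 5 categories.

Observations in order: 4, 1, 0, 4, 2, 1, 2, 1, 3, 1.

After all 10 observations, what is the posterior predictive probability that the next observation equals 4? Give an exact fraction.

100/347

obs 1: x=4 → posterior Dirichlet(6, 5, 11/5, 7/2, 9)
obs 2: x=1 → posterior Dirichlet(6, 6, 11/5, 7/2, 9)
obs 3: x=0 → posterior Dirichlet(7, 6, 11/5, 7/2, 9)
obs 4: x=4 → posterior Dirichlet(7, 6, 11/5, 7/2, 10)
obs 5: x=2 → posterior Dirichlet(7, 6, 16/5, 7/2, 10)
obs 6: x=1 → posterior Dirichlet(7, 7, 16/5, 7/2, 10)
obs 7: x=2 → posterior Dirichlet(7, 7, 21/5, 7/2, 10)
obs 8: x=1 → posterior Dirichlet(7, 8, 21/5, 7/2, 10)
obs 9: x=3 → posterior Dirichlet(7, 8, 21/5, 9/2, 10)
obs 10: x=1 → posterior Dirichlet(7, 9, 21/5, 9/2, 10)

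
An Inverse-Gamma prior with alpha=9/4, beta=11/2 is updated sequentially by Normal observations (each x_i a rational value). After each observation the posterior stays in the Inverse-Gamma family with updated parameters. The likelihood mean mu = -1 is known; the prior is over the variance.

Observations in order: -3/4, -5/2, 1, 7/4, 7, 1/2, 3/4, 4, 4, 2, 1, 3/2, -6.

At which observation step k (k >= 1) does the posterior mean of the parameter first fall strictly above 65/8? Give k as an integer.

obs 1: x=-3/4 → posterior Inverse-Gamma(11/4, 177/32)
obs 2: x=-5/2 → posterior Inverse-Gamma(13/4, 213/32)
obs 3: x=1 → posterior Inverse-Gamma(15/4, 277/32)
obs 4: x=7/4 → posterior Inverse-Gamma(17/4, 199/16)
obs 5: x=7 → posterior Inverse-Gamma(19/4, 711/16)
obs 6: x=1/2 → posterior Inverse-Gamma(21/4, 729/16)
obs 7: x=3/4 → posterior Inverse-Gamma(23/4, 1507/32)
obs 8: x=4 → posterior Inverse-Gamma(25/4, 1907/32)
obs 9: x=4 → posterior Inverse-Gamma(27/4, 2307/32)
obs 10: x=2 → posterior Inverse-Gamma(29/4, 2451/32)
obs 11: x=1 → posterior Inverse-Gamma(31/4, 2515/32)
obs 12: x=3/2 → posterior Inverse-Gamma(33/4, 2615/32)
obs 13: x=-6 → posterior Inverse-Gamma(35/4, 3015/32)

k = 5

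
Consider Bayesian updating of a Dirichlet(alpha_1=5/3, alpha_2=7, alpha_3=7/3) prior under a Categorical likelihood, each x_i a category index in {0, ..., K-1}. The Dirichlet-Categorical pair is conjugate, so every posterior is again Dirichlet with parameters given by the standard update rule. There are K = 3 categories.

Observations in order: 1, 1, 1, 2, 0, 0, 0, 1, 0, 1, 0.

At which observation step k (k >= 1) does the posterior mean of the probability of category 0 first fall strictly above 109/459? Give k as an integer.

k = 7

obs 1: x=1 → posterior Dirichlet(5/3, 8, 7/3)
obs 2: x=1 → posterior Dirichlet(5/3, 9, 7/3)
obs 3: x=1 → posterior Dirichlet(5/3, 10, 7/3)
obs 4: x=2 → posterior Dirichlet(5/3, 10, 10/3)
obs 5: x=0 → posterior Dirichlet(8/3, 10, 10/3)
obs 6: x=0 → posterior Dirichlet(11/3, 10, 10/3)
obs 7: x=0 → posterior Dirichlet(14/3, 10, 10/3)
obs 8: x=1 → posterior Dirichlet(14/3, 11, 10/3)
obs 9: x=0 → posterior Dirichlet(17/3, 11, 10/3)
obs 10: x=1 → posterior Dirichlet(17/3, 12, 10/3)
obs 11: x=0 → posterior Dirichlet(20/3, 12, 10/3)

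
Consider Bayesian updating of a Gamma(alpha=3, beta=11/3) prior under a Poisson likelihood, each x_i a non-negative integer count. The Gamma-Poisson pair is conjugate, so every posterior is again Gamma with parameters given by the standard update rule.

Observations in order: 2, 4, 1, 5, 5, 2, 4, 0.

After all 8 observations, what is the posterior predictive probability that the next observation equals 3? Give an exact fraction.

309326280215985761524463202059268951416015625/1628037149158193649256826541949277703149453312

obs 1: x=2 → posterior Gamma(5, 14/3)
obs 2: x=4 → posterior Gamma(9, 17/3)
obs 3: x=1 → posterior Gamma(10, 20/3)
obs 4: x=5 → posterior Gamma(15, 23/3)
obs 5: x=5 → posterior Gamma(20, 26/3)
obs 6: x=2 → posterior Gamma(22, 29/3)
obs 7: x=4 → posterior Gamma(26, 32/3)
obs 8: x=0 → posterior Gamma(26, 35/3)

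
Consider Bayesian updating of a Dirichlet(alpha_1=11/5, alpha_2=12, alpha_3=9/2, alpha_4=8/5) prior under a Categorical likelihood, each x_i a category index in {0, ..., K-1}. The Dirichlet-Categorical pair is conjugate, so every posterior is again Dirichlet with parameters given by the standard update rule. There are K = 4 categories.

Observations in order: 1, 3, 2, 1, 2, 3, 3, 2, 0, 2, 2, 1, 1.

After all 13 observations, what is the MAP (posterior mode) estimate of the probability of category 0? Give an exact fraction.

obs 1: x=1 → posterior Dirichlet(11/5, 13, 9/2, 8/5)
obs 2: x=3 → posterior Dirichlet(11/5, 13, 9/2, 13/5)
obs 3: x=2 → posterior Dirichlet(11/5, 13, 11/2, 13/5)
obs 4: x=1 → posterior Dirichlet(11/5, 14, 11/2, 13/5)
obs 5: x=2 → posterior Dirichlet(11/5, 14, 13/2, 13/5)
obs 6: x=3 → posterior Dirichlet(11/5, 14, 13/2, 18/5)
obs 7: x=3 → posterior Dirichlet(11/5, 14, 13/2, 23/5)
obs 8: x=2 → posterior Dirichlet(11/5, 14, 15/2, 23/5)
obs 9: x=0 → posterior Dirichlet(16/5, 14, 15/2, 23/5)
obs 10: x=2 → posterior Dirichlet(16/5, 14, 17/2, 23/5)
obs 11: x=2 → posterior Dirichlet(16/5, 14, 19/2, 23/5)
obs 12: x=1 → posterior Dirichlet(16/5, 15, 19/2, 23/5)
obs 13: x=1 → posterior Dirichlet(16/5, 16, 19/2, 23/5)

22/293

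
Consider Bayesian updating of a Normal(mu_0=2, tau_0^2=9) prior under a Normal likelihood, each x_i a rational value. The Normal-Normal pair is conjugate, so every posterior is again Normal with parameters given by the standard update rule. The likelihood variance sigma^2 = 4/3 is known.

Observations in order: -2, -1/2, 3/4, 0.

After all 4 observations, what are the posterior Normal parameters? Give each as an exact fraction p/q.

mu_0=-157/448, tau_0^2=9/28

obs 1: x=-2 → posterior Normal(-46/31, 36/31)
obs 2: x=-1/2 → posterior Normal(-119/116, 18/29)
obs 3: x=3/4 → posterior Normal(-157/340, 36/85)
obs 4: x=0 → posterior Normal(-157/448, 9/28)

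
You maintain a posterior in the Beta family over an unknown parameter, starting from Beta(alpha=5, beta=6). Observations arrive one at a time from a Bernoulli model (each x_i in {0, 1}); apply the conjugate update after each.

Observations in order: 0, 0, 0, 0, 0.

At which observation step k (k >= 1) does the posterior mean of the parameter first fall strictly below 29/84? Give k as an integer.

obs 1: x=0 → posterior Beta(5, 7)
obs 2: x=0 → posterior Beta(5, 8)
obs 3: x=0 → posterior Beta(5, 9)
obs 4: x=0 → posterior Beta(5, 10)
obs 5: x=0 → posterior Beta(5, 11)

k = 4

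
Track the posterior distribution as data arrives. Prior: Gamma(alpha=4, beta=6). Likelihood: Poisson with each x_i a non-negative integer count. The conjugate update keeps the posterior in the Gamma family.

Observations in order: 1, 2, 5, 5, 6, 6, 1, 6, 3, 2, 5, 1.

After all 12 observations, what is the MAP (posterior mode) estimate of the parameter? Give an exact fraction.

obs 1: x=1 → posterior Gamma(5, 7)
obs 2: x=2 → posterior Gamma(7, 8)
obs 3: x=5 → posterior Gamma(12, 9)
obs 4: x=5 → posterior Gamma(17, 10)
obs 5: x=6 → posterior Gamma(23, 11)
obs 6: x=6 → posterior Gamma(29, 12)
obs 7: x=1 → posterior Gamma(30, 13)
obs 8: x=6 → posterior Gamma(36, 14)
obs 9: x=3 → posterior Gamma(39, 15)
obs 10: x=2 → posterior Gamma(41, 16)
obs 11: x=5 → posterior Gamma(46, 17)
obs 12: x=1 → posterior Gamma(47, 18)

23/9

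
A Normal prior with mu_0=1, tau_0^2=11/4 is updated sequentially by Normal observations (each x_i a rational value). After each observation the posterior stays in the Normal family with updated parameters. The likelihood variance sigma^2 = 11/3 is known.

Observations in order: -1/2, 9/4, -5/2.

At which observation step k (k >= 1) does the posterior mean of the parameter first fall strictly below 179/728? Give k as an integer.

k = 3

obs 1: x=-1/2 → posterior Normal(5/14, 11/7)
obs 2: x=9/4 → posterior Normal(37/40, 11/10)
obs 3: x=-5/2 → posterior Normal(7/52, 11/13)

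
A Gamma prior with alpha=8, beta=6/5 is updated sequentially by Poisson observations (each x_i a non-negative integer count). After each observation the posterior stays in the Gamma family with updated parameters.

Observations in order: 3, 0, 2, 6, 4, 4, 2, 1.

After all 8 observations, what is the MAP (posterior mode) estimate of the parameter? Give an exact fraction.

obs 1: x=3 → posterior Gamma(11, 11/5)
obs 2: x=0 → posterior Gamma(11, 16/5)
obs 3: x=2 → posterior Gamma(13, 21/5)
obs 4: x=6 → posterior Gamma(19, 26/5)
obs 5: x=4 → posterior Gamma(23, 31/5)
obs 6: x=4 → posterior Gamma(27, 36/5)
obs 7: x=2 → posterior Gamma(29, 41/5)
obs 8: x=1 → posterior Gamma(30, 46/5)

145/46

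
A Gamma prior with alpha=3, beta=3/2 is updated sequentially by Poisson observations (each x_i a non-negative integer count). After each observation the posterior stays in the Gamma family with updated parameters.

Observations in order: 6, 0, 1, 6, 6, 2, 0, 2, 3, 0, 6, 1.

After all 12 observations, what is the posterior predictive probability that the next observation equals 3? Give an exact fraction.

obs 1: x=6 → posterior Gamma(9, 5/2)
obs 2: x=0 → posterior Gamma(9, 7/2)
obs 3: x=1 → posterior Gamma(10, 9/2)
obs 4: x=6 → posterior Gamma(16, 11/2)
obs 5: x=6 → posterior Gamma(22, 13/2)
obs 6: x=2 → posterior Gamma(24, 15/2)
obs 7: x=0 → posterior Gamma(24, 17/2)
obs 8: x=2 → posterior Gamma(26, 19/2)
obs 9: x=3 → posterior Gamma(29, 21/2)
obs 10: x=0 → posterior Gamma(29, 23/2)
obs 11: x=6 → posterior Gamma(35, 25/2)
obs 12: x=1 → posterior Gamma(36, 27/2)

228203377459821755431674786728807572094358220670355684768/1080244137479689290215446159447411025741704035417740877269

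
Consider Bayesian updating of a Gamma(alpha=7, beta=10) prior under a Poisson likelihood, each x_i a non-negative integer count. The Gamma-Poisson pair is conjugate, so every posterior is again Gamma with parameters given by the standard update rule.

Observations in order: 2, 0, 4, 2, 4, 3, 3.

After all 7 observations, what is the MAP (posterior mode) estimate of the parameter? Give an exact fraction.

24/17

obs 1: x=2 → posterior Gamma(9, 11)
obs 2: x=0 → posterior Gamma(9, 12)
obs 3: x=4 → posterior Gamma(13, 13)
obs 4: x=2 → posterior Gamma(15, 14)
obs 5: x=4 → posterior Gamma(19, 15)
obs 6: x=3 → posterior Gamma(22, 16)
obs 7: x=3 → posterior Gamma(25, 17)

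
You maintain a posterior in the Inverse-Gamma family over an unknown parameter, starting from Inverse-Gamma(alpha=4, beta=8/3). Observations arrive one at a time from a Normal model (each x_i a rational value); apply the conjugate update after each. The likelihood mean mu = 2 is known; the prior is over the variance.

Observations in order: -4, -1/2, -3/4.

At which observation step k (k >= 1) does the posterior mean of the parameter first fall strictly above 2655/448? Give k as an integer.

obs 1: x=-4 → posterior Inverse-Gamma(9/2, 62/3)
obs 2: x=-1/2 → posterior Inverse-Gamma(5, 571/24)
obs 3: x=-3/4 → posterior Inverse-Gamma(11/2, 2647/96)

k = 2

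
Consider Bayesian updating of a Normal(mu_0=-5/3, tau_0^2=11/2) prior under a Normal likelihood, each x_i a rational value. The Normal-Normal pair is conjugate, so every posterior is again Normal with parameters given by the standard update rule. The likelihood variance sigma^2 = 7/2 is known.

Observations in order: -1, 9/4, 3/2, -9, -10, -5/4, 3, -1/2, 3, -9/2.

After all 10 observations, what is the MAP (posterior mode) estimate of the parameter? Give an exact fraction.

obs 1: x=-1 → posterior Normal(-34/27, 77/36)
obs 2: x=9/4 → posterior Normal(25/348, 77/58)
obs 3: x=3/2 → posterior Normal(223/480, 77/80)
obs 4: x=-9 → posterior Normal(-965/612, 77/102)
obs 5: x=-10 → posterior Normal(-2285/744, 77/124)
obs 6: x=-5/4 → posterior Normal(-1225/438, 77/146)
obs 7: x=3 → posterior Normal(-1027/504, 11/24)
obs 8: x=-1/2 → posterior Normal(-106/57, 77/190)
obs 9: x=3 → posterior Normal(-431/318, 77/212)
obs 10: x=-9/2 → posterior Normal(-1159/702, 77/234)

-1159/702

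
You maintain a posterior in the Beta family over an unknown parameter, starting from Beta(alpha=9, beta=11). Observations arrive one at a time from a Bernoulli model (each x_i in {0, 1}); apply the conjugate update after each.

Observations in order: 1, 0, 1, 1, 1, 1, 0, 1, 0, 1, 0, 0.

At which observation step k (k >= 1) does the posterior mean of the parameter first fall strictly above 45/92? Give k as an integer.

k = 4

obs 1: x=1 → posterior Beta(10, 11)
obs 2: x=0 → posterior Beta(10, 12)
obs 3: x=1 → posterior Beta(11, 12)
obs 4: x=1 → posterior Beta(12, 12)
obs 5: x=1 → posterior Beta(13, 12)
obs 6: x=1 → posterior Beta(14, 12)
obs 7: x=0 → posterior Beta(14, 13)
obs 8: x=1 → posterior Beta(15, 13)
obs 9: x=0 → posterior Beta(15, 14)
obs 10: x=1 → posterior Beta(16, 14)
obs 11: x=0 → posterior Beta(16, 15)
obs 12: x=0 → posterior Beta(16, 16)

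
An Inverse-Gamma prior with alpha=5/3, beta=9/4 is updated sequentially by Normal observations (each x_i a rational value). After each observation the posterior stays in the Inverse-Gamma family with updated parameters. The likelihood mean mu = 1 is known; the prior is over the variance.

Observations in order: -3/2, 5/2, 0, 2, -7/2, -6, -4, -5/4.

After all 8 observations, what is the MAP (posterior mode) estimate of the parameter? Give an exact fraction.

5487/640

obs 1: x=-3/2 → posterior Inverse-Gamma(13/6, 43/8)
obs 2: x=5/2 → posterior Inverse-Gamma(8/3, 13/2)
obs 3: x=0 → posterior Inverse-Gamma(19/6, 7)
obs 4: x=2 → posterior Inverse-Gamma(11/3, 15/2)
obs 5: x=-7/2 → posterior Inverse-Gamma(25/6, 141/8)
obs 6: x=-6 → posterior Inverse-Gamma(14/3, 337/8)
obs 7: x=-4 → posterior Inverse-Gamma(31/6, 437/8)
obs 8: x=-5/4 → posterior Inverse-Gamma(17/3, 1829/32)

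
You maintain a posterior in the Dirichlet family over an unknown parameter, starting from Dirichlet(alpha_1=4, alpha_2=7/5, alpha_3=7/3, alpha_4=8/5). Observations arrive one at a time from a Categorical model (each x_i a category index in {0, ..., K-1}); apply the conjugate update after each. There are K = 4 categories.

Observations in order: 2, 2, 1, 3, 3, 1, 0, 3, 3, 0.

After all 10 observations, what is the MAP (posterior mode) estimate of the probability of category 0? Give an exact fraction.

obs 1: x=2 → posterior Dirichlet(4, 7/5, 10/3, 8/5)
obs 2: x=2 → posterior Dirichlet(4, 7/5, 13/3, 8/5)
obs 3: x=1 → posterior Dirichlet(4, 12/5, 13/3, 8/5)
obs 4: x=3 → posterior Dirichlet(4, 12/5, 13/3, 13/5)
obs 5: x=3 → posterior Dirichlet(4, 12/5, 13/3, 18/5)
obs 6: x=1 → posterior Dirichlet(4, 17/5, 13/3, 18/5)
obs 7: x=0 → posterior Dirichlet(5, 17/5, 13/3, 18/5)
obs 8: x=3 → posterior Dirichlet(5, 17/5, 13/3, 23/5)
obs 9: x=3 → posterior Dirichlet(5, 17/5, 13/3, 28/5)
obs 10: x=0 → posterior Dirichlet(6, 17/5, 13/3, 28/5)

15/46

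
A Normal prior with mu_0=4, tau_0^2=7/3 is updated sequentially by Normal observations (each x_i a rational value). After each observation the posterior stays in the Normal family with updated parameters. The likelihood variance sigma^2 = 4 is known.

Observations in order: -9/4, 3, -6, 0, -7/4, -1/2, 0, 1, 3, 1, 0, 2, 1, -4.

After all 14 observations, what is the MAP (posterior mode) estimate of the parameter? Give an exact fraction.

obs 1: x=-9/4 → posterior Normal(129/76, 28/19)
obs 2: x=3 → posterior Normal(213/104, 14/13)
obs 3: x=-6 → posterior Normal(15/44, 28/33)
obs 4: x=0 → posterior Normal(9/32, 7/10)
obs 5: x=-7/4 → posterior Normal(-1/47, 28/47)
obs 6: x=-1/2 → posterior Normal(-1/12, 14/27)
obs 7: x=0 → posterior Normal(-9/122, 28/61)
obs 8: x=1 → posterior Normal(5/136, 7/17)
obs 9: x=3 → posterior Normal(47/150, 28/75)
obs 10: x=1 → posterior Normal(61/164, 14/41)
obs 11: x=0 → posterior Normal(61/178, 28/89)
obs 12: x=2 → posterior Normal(89/192, 7/24)
obs 13: x=1 → posterior Normal(1/2, 28/103)
obs 14: x=-4 → posterior Normal(47/220, 14/55)

47/220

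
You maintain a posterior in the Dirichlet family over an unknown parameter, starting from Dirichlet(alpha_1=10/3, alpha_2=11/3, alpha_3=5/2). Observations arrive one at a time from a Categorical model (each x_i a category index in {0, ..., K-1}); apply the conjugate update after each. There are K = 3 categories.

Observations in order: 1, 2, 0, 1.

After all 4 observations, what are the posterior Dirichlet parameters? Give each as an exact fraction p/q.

obs 1: x=1 → posterior Dirichlet(10/3, 14/3, 5/2)
obs 2: x=2 → posterior Dirichlet(10/3, 14/3, 7/2)
obs 3: x=0 → posterior Dirichlet(13/3, 14/3, 7/2)
obs 4: x=1 → posterior Dirichlet(13/3, 17/3, 7/2)

alpha_1=13/3, alpha_2=17/3, alpha_3=7/2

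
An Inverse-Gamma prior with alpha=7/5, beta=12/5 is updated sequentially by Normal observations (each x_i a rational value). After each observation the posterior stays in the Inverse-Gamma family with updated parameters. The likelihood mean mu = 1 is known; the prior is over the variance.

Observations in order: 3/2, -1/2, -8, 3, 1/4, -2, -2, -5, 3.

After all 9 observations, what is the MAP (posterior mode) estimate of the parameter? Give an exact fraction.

4023/368

obs 1: x=3/2 → posterior Inverse-Gamma(19/10, 101/40)
obs 2: x=-1/2 → posterior Inverse-Gamma(12/5, 73/20)
obs 3: x=-8 → posterior Inverse-Gamma(29/10, 883/20)
obs 4: x=3 → posterior Inverse-Gamma(17/5, 923/20)
obs 5: x=1/4 → posterior Inverse-Gamma(39/10, 7429/160)
obs 6: x=-2 → posterior Inverse-Gamma(22/5, 8149/160)
obs 7: x=-2 → posterior Inverse-Gamma(49/10, 8869/160)
obs 8: x=-5 → posterior Inverse-Gamma(27/5, 11749/160)
obs 9: x=3 → posterior Inverse-Gamma(59/10, 12069/160)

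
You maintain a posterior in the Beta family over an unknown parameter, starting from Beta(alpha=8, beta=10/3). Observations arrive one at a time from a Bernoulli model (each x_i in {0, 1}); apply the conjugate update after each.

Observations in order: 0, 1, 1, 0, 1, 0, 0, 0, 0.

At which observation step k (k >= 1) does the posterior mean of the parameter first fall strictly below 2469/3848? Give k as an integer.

obs 1: x=0 → posterior Beta(8, 13/3)
obs 2: x=1 → posterior Beta(9, 13/3)
obs 3: x=1 → posterior Beta(10, 13/3)
obs 4: x=0 → posterior Beta(10, 16/3)
obs 5: x=1 → posterior Beta(11, 16/3)
obs 6: x=0 → posterior Beta(11, 19/3)
obs 7: x=0 → posterior Beta(11, 22/3)
obs 8: x=0 → posterior Beta(11, 25/3)
obs 9: x=0 → posterior Beta(11, 28/3)

k = 6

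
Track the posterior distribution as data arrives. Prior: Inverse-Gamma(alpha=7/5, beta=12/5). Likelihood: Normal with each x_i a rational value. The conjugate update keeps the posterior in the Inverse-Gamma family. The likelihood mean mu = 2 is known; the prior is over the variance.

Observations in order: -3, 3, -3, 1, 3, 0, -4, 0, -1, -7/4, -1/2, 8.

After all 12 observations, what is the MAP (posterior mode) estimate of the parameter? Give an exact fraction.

13369/1344

obs 1: x=-3 → posterior Inverse-Gamma(19/10, 149/10)
obs 2: x=3 → posterior Inverse-Gamma(12/5, 77/5)
obs 3: x=-3 → posterior Inverse-Gamma(29/10, 279/10)
obs 4: x=1 → posterior Inverse-Gamma(17/5, 142/5)
obs 5: x=3 → posterior Inverse-Gamma(39/10, 289/10)
obs 6: x=0 → posterior Inverse-Gamma(22/5, 309/10)
obs 7: x=-4 → posterior Inverse-Gamma(49/10, 489/10)
obs 8: x=0 → posterior Inverse-Gamma(27/5, 509/10)
obs 9: x=-1 → posterior Inverse-Gamma(59/10, 277/5)
obs 10: x=-7/4 → posterior Inverse-Gamma(32/5, 9989/160)
obs 11: x=-1/2 → posterior Inverse-Gamma(69/10, 10489/160)
obs 12: x=8 → posterior Inverse-Gamma(37/5, 13369/160)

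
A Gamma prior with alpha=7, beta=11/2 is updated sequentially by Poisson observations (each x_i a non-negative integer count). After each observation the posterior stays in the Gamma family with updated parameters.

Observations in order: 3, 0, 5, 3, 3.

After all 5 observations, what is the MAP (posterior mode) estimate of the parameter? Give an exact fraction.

obs 1: x=3 → posterior Gamma(10, 13/2)
obs 2: x=0 → posterior Gamma(10, 15/2)
obs 3: x=5 → posterior Gamma(15, 17/2)
obs 4: x=3 → posterior Gamma(18, 19/2)
obs 5: x=3 → posterior Gamma(21, 21/2)

40/21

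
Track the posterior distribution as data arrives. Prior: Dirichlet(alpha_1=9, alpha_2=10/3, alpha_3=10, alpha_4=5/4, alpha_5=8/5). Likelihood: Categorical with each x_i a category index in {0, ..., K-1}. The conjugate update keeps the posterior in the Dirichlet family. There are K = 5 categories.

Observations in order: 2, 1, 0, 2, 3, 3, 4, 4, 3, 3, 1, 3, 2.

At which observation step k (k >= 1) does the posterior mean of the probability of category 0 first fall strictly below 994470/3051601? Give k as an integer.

obs 1: x=2 → posterior Dirichlet(9, 10/3, 11, 5/4, 8/5)
obs 2: x=1 → posterior Dirichlet(9, 13/3, 11, 5/4, 8/5)
obs 3: x=0 → posterior Dirichlet(10, 13/3, 11, 5/4, 8/5)
obs 4: x=2 → posterior Dirichlet(10, 13/3, 12, 5/4, 8/5)
obs 5: x=3 → posterior Dirichlet(10, 13/3, 12, 9/4, 8/5)
obs 6: x=3 → posterior Dirichlet(10, 13/3, 12, 13/4, 8/5)
obs 7: x=4 → posterior Dirichlet(10, 13/3, 12, 13/4, 13/5)
obs 8: x=4 → posterior Dirichlet(10, 13/3, 12, 13/4, 18/5)
obs 9: x=3 → posterior Dirichlet(10, 13/3, 12, 17/4, 18/5)
obs 10: x=3 → posterior Dirichlet(10, 13/3, 12, 21/4, 18/5)
obs 11: x=1 → posterior Dirichlet(10, 16/3, 12, 21/4, 18/5)
obs 12: x=3 → posterior Dirichlet(10, 16/3, 12, 25/4, 18/5)
obs 13: x=2 → posterior Dirichlet(10, 16/3, 13, 25/4, 18/5)

k = 6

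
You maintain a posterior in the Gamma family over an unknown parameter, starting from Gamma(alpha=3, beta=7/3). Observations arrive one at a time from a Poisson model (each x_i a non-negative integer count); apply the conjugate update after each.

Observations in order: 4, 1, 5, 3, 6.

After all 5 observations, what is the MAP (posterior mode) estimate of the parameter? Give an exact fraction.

63/22

obs 1: x=4 → posterior Gamma(7, 10/3)
obs 2: x=1 → posterior Gamma(8, 13/3)
obs 3: x=5 → posterior Gamma(13, 16/3)
obs 4: x=3 → posterior Gamma(16, 19/3)
obs 5: x=6 → posterior Gamma(22, 22/3)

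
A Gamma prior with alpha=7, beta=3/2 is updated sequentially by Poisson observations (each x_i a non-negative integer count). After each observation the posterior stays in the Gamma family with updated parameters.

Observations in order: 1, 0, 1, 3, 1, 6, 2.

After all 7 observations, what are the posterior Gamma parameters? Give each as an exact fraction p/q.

alpha=21, beta=17/2

obs 1: x=1 → posterior Gamma(8, 5/2)
obs 2: x=0 → posterior Gamma(8, 7/2)
obs 3: x=1 → posterior Gamma(9, 9/2)
obs 4: x=3 → posterior Gamma(12, 11/2)
obs 5: x=1 → posterior Gamma(13, 13/2)
obs 6: x=6 → posterior Gamma(19, 15/2)
obs 7: x=2 → posterior Gamma(21, 17/2)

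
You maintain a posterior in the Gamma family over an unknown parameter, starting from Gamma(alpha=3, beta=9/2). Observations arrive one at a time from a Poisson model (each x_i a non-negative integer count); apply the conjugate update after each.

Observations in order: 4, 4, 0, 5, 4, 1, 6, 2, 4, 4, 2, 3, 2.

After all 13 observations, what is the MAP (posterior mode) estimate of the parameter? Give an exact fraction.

obs 1: x=4 → posterior Gamma(7, 11/2)
obs 2: x=4 → posterior Gamma(11, 13/2)
obs 3: x=0 → posterior Gamma(11, 15/2)
obs 4: x=5 → posterior Gamma(16, 17/2)
obs 5: x=4 → posterior Gamma(20, 19/2)
obs 6: x=1 → posterior Gamma(21, 21/2)
obs 7: x=6 → posterior Gamma(27, 23/2)
obs 8: x=2 → posterior Gamma(29, 25/2)
obs 9: x=4 → posterior Gamma(33, 27/2)
obs 10: x=4 → posterior Gamma(37, 29/2)
obs 11: x=2 → posterior Gamma(39, 31/2)
obs 12: x=3 → posterior Gamma(42, 33/2)
obs 13: x=2 → posterior Gamma(44, 35/2)

86/35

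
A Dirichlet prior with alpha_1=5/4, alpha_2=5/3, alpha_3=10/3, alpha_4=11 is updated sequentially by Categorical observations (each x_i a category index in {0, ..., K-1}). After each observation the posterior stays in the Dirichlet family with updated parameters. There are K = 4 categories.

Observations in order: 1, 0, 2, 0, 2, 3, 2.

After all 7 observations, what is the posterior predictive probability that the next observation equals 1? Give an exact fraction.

32/291

obs 1: x=1 → posterior Dirichlet(5/4, 8/3, 10/3, 11)
obs 2: x=0 → posterior Dirichlet(9/4, 8/3, 10/3, 11)
obs 3: x=2 → posterior Dirichlet(9/4, 8/3, 13/3, 11)
obs 4: x=0 → posterior Dirichlet(13/4, 8/3, 13/3, 11)
obs 5: x=2 → posterior Dirichlet(13/4, 8/3, 16/3, 11)
obs 6: x=3 → posterior Dirichlet(13/4, 8/3, 16/3, 12)
obs 7: x=2 → posterior Dirichlet(13/4, 8/3, 19/3, 12)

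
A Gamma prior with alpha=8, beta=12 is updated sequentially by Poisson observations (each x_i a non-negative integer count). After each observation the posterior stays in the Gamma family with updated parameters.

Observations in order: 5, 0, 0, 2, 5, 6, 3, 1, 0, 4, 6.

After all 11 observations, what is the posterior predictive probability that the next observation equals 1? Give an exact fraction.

obs 1: x=5 → posterior Gamma(13, 13)
obs 2: x=0 → posterior Gamma(13, 14)
obs 3: x=0 → posterior Gamma(13, 15)
obs 4: x=2 → posterior Gamma(15, 16)
obs 5: x=5 → posterior Gamma(20, 17)
obs 6: x=6 → posterior Gamma(26, 18)
obs 7: x=3 → posterior Gamma(29, 19)
obs 8: x=1 → posterior Gamma(30, 20)
obs 9: x=0 → posterior Gamma(30, 21)
obs 10: x=4 → posterior Gamma(34, 22)
obs 11: x=6 → posterior Gamma(40, 23)

14725954187118525839377823488646602291207359132154152005/48480927874697221971837352322702874697590885373735600128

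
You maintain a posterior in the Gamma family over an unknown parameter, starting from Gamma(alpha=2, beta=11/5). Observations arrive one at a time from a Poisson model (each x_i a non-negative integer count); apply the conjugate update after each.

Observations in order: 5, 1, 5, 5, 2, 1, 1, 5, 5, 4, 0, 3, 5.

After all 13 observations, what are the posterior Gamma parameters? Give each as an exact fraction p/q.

alpha=44, beta=76/5

obs 1: x=5 → posterior Gamma(7, 16/5)
obs 2: x=1 → posterior Gamma(8, 21/5)
obs 3: x=5 → posterior Gamma(13, 26/5)
obs 4: x=5 → posterior Gamma(18, 31/5)
obs 5: x=2 → posterior Gamma(20, 36/5)
obs 6: x=1 → posterior Gamma(21, 41/5)
obs 7: x=1 → posterior Gamma(22, 46/5)
obs 8: x=5 → posterior Gamma(27, 51/5)
obs 9: x=5 → posterior Gamma(32, 56/5)
obs 10: x=4 → posterior Gamma(36, 61/5)
obs 11: x=0 → posterior Gamma(36, 66/5)
obs 12: x=3 → posterior Gamma(39, 71/5)
obs 13: x=5 → posterior Gamma(44, 76/5)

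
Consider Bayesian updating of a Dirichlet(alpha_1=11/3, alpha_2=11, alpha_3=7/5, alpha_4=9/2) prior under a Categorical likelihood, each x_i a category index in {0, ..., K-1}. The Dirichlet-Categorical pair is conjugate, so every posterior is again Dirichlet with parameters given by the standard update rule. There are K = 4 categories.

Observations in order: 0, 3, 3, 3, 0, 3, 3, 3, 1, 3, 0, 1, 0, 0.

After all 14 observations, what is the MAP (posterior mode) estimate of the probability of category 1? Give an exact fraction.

360/917

obs 1: x=0 → posterior Dirichlet(14/3, 11, 7/5, 9/2)
obs 2: x=3 → posterior Dirichlet(14/3, 11, 7/5, 11/2)
obs 3: x=3 → posterior Dirichlet(14/3, 11, 7/5, 13/2)
obs 4: x=3 → posterior Dirichlet(14/3, 11, 7/5, 15/2)
obs 5: x=0 → posterior Dirichlet(17/3, 11, 7/5, 15/2)
obs 6: x=3 → posterior Dirichlet(17/3, 11, 7/5, 17/2)
obs 7: x=3 → posterior Dirichlet(17/3, 11, 7/5, 19/2)
obs 8: x=3 → posterior Dirichlet(17/3, 11, 7/5, 21/2)
obs 9: x=1 → posterior Dirichlet(17/3, 12, 7/5, 21/2)
obs 10: x=3 → posterior Dirichlet(17/3, 12, 7/5, 23/2)
obs 11: x=0 → posterior Dirichlet(20/3, 12, 7/5, 23/2)
obs 12: x=1 → posterior Dirichlet(20/3, 13, 7/5, 23/2)
obs 13: x=0 → posterior Dirichlet(23/3, 13, 7/5, 23/2)
obs 14: x=0 → posterior Dirichlet(26/3, 13, 7/5, 23/2)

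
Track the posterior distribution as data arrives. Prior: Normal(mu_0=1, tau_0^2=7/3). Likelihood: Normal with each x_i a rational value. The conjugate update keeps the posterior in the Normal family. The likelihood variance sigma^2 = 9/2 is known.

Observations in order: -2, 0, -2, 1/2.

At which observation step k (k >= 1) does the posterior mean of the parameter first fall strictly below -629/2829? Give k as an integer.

k = 3

obs 1: x=-2 → posterior Normal(-1/41, 63/41)
obs 2: x=0 → posterior Normal(-1/55, 63/55)
obs 3: x=-2 → posterior Normal(-29/69, 21/23)
obs 4: x=1/2 → posterior Normal(-22/83, 63/83)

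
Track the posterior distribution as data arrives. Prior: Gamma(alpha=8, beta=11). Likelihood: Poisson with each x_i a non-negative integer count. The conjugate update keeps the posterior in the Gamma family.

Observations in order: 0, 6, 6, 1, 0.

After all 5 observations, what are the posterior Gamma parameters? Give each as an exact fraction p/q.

alpha=21, beta=16

obs 1: x=0 → posterior Gamma(8, 12)
obs 2: x=6 → posterior Gamma(14, 13)
obs 3: x=6 → posterior Gamma(20, 14)
obs 4: x=1 → posterior Gamma(21, 15)
obs 5: x=0 → posterior Gamma(21, 16)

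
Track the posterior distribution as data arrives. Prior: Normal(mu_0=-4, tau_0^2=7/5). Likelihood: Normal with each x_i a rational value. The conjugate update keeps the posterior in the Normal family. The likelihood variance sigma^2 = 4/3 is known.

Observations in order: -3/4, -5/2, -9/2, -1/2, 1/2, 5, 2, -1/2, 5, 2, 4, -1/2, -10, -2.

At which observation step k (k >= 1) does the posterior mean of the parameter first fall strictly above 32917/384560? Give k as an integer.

obs 1: x=-3/4 → posterior Normal(-383/164, 28/41)
obs 2: x=-5/2 → posterior Normal(-593/248, 14/31)
obs 3: x=-9/2 → posterior Normal(-971/332, 28/83)
obs 4: x=-1/2 → posterior Normal(-1013/416, 7/26)
obs 5: x=1/2 → posterior Normal(-971/500, 28/125)
obs 6: x=5 → posterior Normal(-551/584, 14/73)
obs 7: x=2 → posterior Normal(-383/668, 28/167)
obs 8: x=-1/2 → posterior Normal(-425/752, 7/47)
obs 9: x=5 → posterior Normal(-5/836, 28/209)
obs 10: x=2 → posterior Normal(163/920, 14/115)
obs 11: x=4 → posterior Normal(499/1004, 28/251)
obs 12: x=-1/2 → posterior Normal(457/1088, 7/68)
obs 13: x=-10 → posterior Normal(-383/1172, 28/293)
obs 14: x=-2 → posterior Normal(-551/1256, 14/157)

k = 10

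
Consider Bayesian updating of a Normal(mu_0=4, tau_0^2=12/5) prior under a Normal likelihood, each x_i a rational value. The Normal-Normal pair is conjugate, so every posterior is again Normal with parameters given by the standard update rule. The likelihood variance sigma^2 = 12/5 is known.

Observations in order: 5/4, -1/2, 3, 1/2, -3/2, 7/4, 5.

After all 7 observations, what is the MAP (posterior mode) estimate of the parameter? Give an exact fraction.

27/16

obs 1: x=5/4 → posterior Normal(21/8, 6/5)
obs 2: x=-1/2 → posterior Normal(19/12, 4/5)
obs 3: x=3 → posterior Normal(31/16, 3/5)
obs 4: x=1/2 → posterior Normal(33/20, 12/25)
obs 5: x=-3/2 → posterior Normal(9/8, 2/5)
obs 6: x=7/4 → posterior Normal(17/14, 12/35)
obs 7: x=5 → posterior Normal(27/16, 3/10)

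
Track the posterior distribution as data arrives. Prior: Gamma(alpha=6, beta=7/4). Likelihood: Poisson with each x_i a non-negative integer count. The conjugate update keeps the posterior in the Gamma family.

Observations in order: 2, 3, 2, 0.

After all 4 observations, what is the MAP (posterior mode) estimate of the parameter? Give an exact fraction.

obs 1: x=2 → posterior Gamma(8, 11/4)
obs 2: x=3 → posterior Gamma(11, 15/4)
obs 3: x=2 → posterior Gamma(13, 19/4)
obs 4: x=0 → posterior Gamma(13, 23/4)

48/23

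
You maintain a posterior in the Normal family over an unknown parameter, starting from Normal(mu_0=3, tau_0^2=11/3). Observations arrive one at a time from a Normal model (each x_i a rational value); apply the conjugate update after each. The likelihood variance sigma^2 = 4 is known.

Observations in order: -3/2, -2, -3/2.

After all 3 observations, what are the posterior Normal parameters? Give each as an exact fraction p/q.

mu_0=-19/45, tau_0^2=44/45

obs 1: x=-3/2 → posterior Normal(39/46, 44/23)
obs 2: x=-2 → posterior Normal(-5/68, 22/17)
obs 3: x=-3/2 → posterior Normal(-19/45, 44/45)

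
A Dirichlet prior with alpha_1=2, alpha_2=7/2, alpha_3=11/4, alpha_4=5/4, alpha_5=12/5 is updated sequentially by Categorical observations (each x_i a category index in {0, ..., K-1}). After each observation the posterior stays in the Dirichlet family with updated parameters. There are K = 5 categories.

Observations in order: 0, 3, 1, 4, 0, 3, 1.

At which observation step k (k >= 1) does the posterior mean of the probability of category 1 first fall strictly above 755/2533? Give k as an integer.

obs 1: x=0 → posterior Dirichlet(3, 7/2, 11/4, 5/4, 12/5)
obs 2: x=3 → posterior Dirichlet(3, 7/2, 11/4, 9/4, 12/5)
obs 3: x=1 → posterior Dirichlet(3, 9/2, 11/4, 9/4, 12/5)
obs 4: x=4 → posterior Dirichlet(3, 9/2, 11/4, 9/4, 17/5)
obs 5: x=0 → posterior Dirichlet(4, 9/2, 11/4, 9/4, 17/5)
obs 6: x=3 → posterior Dirichlet(4, 9/2, 11/4, 13/4, 17/5)
obs 7: x=1 → posterior Dirichlet(4, 11/2, 11/4, 13/4, 17/5)

k = 3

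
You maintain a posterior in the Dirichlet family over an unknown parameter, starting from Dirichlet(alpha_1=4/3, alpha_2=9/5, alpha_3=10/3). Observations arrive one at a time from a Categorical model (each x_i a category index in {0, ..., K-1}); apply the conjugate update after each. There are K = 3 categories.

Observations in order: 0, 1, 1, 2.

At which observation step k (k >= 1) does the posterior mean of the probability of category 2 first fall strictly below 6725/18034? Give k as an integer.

obs 1: x=0 → posterior Dirichlet(7/3, 9/5, 10/3)
obs 2: x=1 → posterior Dirichlet(7/3, 14/5, 10/3)
obs 3: x=1 → posterior Dirichlet(7/3, 19/5, 10/3)
obs 4: x=2 → posterior Dirichlet(7/3, 19/5, 13/3)

k = 3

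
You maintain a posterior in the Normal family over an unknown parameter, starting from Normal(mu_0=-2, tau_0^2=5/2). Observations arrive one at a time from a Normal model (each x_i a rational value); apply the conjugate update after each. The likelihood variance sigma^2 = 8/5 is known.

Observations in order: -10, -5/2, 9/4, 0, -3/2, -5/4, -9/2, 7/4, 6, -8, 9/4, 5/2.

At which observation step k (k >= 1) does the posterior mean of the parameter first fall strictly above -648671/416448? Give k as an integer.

obs 1: x=-10 → posterior Normal(-282/41, 40/41)
obs 2: x=-5/2 → posterior Normal(-689/132, 20/33)
obs 3: x=9/4 → posterior Normal(-1153/364, 40/91)
obs 4: x=0 → posterior Normal(-1153/464, 10/29)
obs 5: x=-3/2 → posterior Normal(-1303/564, 40/141)
obs 6: x=-5/4 → posterior Normal(-357/166, 20/83)
obs 7: x=-9/2 → posterior Normal(-939/382, 40/191)
obs 8: x=7/4 → posterior Normal(-1703/864, 5/27)
obs 9: x=6 → posterior Normal(-1103/964, 40/241)
obs 10: x=-8 → posterior Normal(-1903/1064, 20/133)
obs 11: x=9/4 → posterior Normal(-839/582, 40/291)
obs 12: x=5/2 → posterior Normal(-357/316, 10/79)

k = 9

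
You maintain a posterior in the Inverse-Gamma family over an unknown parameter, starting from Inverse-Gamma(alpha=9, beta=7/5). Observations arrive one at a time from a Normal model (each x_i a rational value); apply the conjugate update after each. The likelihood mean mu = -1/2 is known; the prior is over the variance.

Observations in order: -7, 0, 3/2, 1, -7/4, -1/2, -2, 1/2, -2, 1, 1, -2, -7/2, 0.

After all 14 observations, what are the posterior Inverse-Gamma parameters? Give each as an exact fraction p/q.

alpha=16, beta=5969/160

obs 1: x=-7 → posterior Inverse-Gamma(19/2, 901/40)
obs 2: x=0 → posterior Inverse-Gamma(10, 453/20)
obs 3: x=3/2 → posterior Inverse-Gamma(21/2, 493/20)
obs 4: x=1 → posterior Inverse-Gamma(11, 1031/40)
obs 5: x=-7/4 → posterior Inverse-Gamma(23/2, 4249/160)
obs 6: x=-1/2 → posterior Inverse-Gamma(12, 4249/160)
obs 7: x=-2 → posterior Inverse-Gamma(25/2, 4429/160)
obs 8: x=1/2 → posterior Inverse-Gamma(13, 4509/160)
obs 9: x=-2 → posterior Inverse-Gamma(27/2, 4689/160)
obs 10: x=1 → posterior Inverse-Gamma(14, 4869/160)
obs 11: x=1 → posterior Inverse-Gamma(29/2, 5049/160)
obs 12: x=-2 → posterior Inverse-Gamma(15, 5229/160)
obs 13: x=-7/2 → posterior Inverse-Gamma(31/2, 5949/160)
obs 14: x=0 → posterior Inverse-Gamma(16, 5969/160)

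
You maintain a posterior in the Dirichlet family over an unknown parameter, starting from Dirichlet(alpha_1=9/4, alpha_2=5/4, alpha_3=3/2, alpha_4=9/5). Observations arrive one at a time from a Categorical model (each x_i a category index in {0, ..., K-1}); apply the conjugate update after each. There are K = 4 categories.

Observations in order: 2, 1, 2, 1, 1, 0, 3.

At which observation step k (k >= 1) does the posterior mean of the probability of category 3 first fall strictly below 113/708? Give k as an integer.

obs 1: x=2 → posterior Dirichlet(9/4, 5/4, 5/2, 9/5)
obs 2: x=1 → posterior Dirichlet(9/4, 9/4, 5/2, 9/5)
obs 3: x=2 → posterior Dirichlet(9/4, 9/4, 7/2, 9/5)
obs 4: x=1 → posterior Dirichlet(9/4, 13/4, 7/2, 9/5)
obs 5: x=1 → posterior Dirichlet(9/4, 17/4, 7/2, 9/5)
obs 6: x=0 → posterior Dirichlet(13/4, 17/4, 7/2, 9/5)
obs 7: x=3 → posterior Dirichlet(13/4, 17/4, 7/2, 14/5)

k = 5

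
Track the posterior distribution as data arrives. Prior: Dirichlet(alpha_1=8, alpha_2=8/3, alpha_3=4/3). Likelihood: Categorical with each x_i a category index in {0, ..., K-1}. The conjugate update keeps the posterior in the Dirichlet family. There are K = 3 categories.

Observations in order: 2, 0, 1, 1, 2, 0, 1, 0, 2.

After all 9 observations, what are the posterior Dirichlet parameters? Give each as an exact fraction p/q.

obs 1: x=2 → posterior Dirichlet(8, 8/3, 7/3)
obs 2: x=0 → posterior Dirichlet(9, 8/3, 7/3)
obs 3: x=1 → posterior Dirichlet(9, 11/3, 7/3)
obs 4: x=1 → posterior Dirichlet(9, 14/3, 7/3)
obs 5: x=2 → posterior Dirichlet(9, 14/3, 10/3)
obs 6: x=0 → posterior Dirichlet(10, 14/3, 10/3)
obs 7: x=1 → posterior Dirichlet(10, 17/3, 10/3)
obs 8: x=0 → posterior Dirichlet(11, 17/3, 10/3)
obs 9: x=2 → posterior Dirichlet(11, 17/3, 13/3)

alpha_1=11, alpha_2=17/3, alpha_3=13/3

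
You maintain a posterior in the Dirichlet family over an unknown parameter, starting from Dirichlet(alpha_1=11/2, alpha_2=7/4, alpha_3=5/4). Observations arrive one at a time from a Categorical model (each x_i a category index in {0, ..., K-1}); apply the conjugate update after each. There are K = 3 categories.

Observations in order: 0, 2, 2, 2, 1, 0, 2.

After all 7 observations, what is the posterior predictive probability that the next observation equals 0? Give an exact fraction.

15/31

obs 1: x=0 → posterior Dirichlet(13/2, 7/4, 5/4)
obs 2: x=2 → posterior Dirichlet(13/2, 7/4, 9/4)
obs 3: x=2 → posterior Dirichlet(13/2, 7/4, 13/4)
obs 4: x=2 → posterior Dirichlet(13/2, 7/4, 17/4)
obs 5: x=1 → posterior Dirichlet(13/2, 11/4, 17/4)
obs 6: x=0 → posterior Dirichlet(15/2, 11/4, 17/4)
obs 7: x=2 → posterior Dirichlet(15/2, 11/4, 21/4)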